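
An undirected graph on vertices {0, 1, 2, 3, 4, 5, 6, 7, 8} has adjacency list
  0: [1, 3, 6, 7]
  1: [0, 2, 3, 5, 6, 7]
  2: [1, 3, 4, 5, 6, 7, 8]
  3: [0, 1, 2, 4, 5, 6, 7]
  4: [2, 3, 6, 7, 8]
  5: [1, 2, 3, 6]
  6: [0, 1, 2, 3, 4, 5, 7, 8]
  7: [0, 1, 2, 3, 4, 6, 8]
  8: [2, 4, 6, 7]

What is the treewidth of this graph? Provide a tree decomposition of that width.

Treewidth 4.
Bags: B1 = {2, 3, 4, 6, 7}  B2 = {2, 4, 6, 7, 8}  B3 = {1, 2, 3, 6, 7}  B4 = {0, 1, 3, 6, 7}  B5 = {1, 2, 3, 5, 6}
Tree: B1–B2, B1–B3, B3–B4, B3–B5

Each bag holds 5 vertices, so the decomposition has width 4, which upper-bounds the treewidth. For the lower bound, the 5 vertices {0, 1, 3, 6, 7} are pairwise adjacent, and any tree decomposition puts a clique entirely inside one bag — forcing width ≥ 4. Therefore the treewidth is 4.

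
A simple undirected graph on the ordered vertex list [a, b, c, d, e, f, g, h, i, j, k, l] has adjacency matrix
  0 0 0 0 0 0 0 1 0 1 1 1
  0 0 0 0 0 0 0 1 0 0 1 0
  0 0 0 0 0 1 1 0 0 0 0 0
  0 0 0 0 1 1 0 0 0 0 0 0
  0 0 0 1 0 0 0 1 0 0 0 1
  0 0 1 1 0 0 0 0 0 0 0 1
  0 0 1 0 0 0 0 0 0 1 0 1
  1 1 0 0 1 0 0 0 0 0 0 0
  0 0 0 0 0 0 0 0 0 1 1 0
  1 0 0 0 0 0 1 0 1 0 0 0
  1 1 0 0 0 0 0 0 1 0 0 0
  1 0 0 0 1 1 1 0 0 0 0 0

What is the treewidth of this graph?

A width-3 tree decomposition is:
Bags: B1 = {c, d, e, f}  B2 = {c, e, f, l}  B3 = {c, e, g, l}  B4 = {e, g, h, l}  B5 = {a, g, h, l}  B6 = {a, g, h, j}  B7 = {a, b, h, j}  B8 = {a, b, j, k}  B9 = {b, i, j, k}
Tree: B1–B2, B2–B3, B3–B4, B4–B5, B5–B6, B6–B7, B7–B8, B8–B9
Each bag holds 4 vertices, so the decomposition has width 3, which upper-bounds the treewidth. For the lower bound: the 4 vertex sets {c,d,f}, {e}, {l}, {a,g,h,j} are disjoint, each induces a connected subgraph, and every pair is joined by at least one edge of G. Contracting each set to a single vertex therefore yields K_{4} as a minor, and since treewidth is minor-monotone, tw(G) ≥ tw(K_{4}) = 3. The upper and lower bounds meet at 3, so that is the treewidth.

3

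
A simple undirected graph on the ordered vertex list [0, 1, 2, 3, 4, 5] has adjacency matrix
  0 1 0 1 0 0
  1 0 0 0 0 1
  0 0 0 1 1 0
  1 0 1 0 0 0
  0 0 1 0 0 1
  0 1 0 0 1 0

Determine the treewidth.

A width-2 tree decomposition is:
Bags: B1 = {0, 1, 5}  B2 = {0, 3, 5}  B3 = {2, 3, 5}  B4 = {2, 4, 5}
Tree: B1–B2, B2–B3, B3–B4
Every bag has size at most 3, so the width is 3 − 1 = 2 and tw(G) ≤ 2. Since 5–1–0–3–2–4–5 is a cycle in G, G is not acyclic. Forests are exactly the graphs of treewidth ≤ 1, so tw(G) ≥ 2. The upper and lower bounds meet at 2, so that is the treewidth.

2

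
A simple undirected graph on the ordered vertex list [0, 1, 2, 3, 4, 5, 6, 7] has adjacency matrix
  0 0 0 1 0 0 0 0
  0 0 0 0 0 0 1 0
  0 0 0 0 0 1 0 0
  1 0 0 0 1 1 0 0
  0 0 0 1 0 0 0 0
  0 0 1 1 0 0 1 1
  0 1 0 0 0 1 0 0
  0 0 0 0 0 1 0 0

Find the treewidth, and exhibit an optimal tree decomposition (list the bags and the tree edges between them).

Every bag has size at most 2, so the width is 2 − 1 = 1 and tw(G) ≤ 1. Since G has at least one edge (e.g. 3–5), it is not an edgeless graph, so tw(G) ≥ 1. Therefore the treewidth is 1.

Treewidth 1.
Bags: B1 = {3, 5}  B2 = {2, 5}  B3 = {5, 6}  B4 = {0, 3}  B5 = {1, 6}  B6 = {3, 4}  B7 = {5, 7}
Tree: B1–B2, B1–B3, B1–B4, B3–B5, B4–B6, B3–B7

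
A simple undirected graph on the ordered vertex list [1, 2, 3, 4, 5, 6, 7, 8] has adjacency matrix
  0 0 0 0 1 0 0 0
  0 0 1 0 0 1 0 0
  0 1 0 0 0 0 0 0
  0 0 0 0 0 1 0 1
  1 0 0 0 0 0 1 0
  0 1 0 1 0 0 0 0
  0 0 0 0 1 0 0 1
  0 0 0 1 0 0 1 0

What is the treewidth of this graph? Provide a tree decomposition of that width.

Treewidth 1.
One optimal decomposition is:
Bags: B1 = {2, 3}  B2 = {2, 6}  B3 = {4, 6}  B4 = {4, 8}  B5 = {7, 8}  B6 = {5, 7}  B7 = {1, 5}
Tree: B1–B2, B2–B3, B3–B4, B4–B5, B5–B6, B6–B7

Each bag holds 2 vertices, so the decomposition has width 1, which upper-bounds the treewidth. Any graph with an edge has treewidth ≥ 1, and G has the edge 3–2. The upper and lower bounds meet at 1, so that is the treewidth.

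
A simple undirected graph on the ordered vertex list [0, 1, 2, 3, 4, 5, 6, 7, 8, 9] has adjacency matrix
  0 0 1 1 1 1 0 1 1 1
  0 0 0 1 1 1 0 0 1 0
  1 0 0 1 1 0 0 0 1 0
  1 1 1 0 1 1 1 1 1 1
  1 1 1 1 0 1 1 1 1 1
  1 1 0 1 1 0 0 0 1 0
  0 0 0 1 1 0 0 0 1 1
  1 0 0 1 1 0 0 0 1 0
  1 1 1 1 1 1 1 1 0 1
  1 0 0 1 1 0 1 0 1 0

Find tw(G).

4

A width-4 tree decomposition is:
Bags: B1 = {0, 3, 4, 8, 9}  B2 = {0, 3, 4, 5, 8}  B3 = {3, 4, 6, 8, 9}  B4 = {1, 3, 4, 5, 8}  B5 = {0, 2, 3, 4, 8}  B6 = {0, 3, 4, 7, 8}
Tree: B1–B2, B1–B3, B2–B4, B1–B5, B5–B6
Each bag holds 5 vertices, so the decomposition has width 4, which upper-bounds the treewidth. Conversely, {0, 3, 4, 8, 9} is a clique of size 5, and the vertices of any clique must share a bag in every tree decomposition; so some bag has ≥ 5 vertices and tw(G) ≥ 4. The upper and lower bounds meet at 4, so that is the treewidth.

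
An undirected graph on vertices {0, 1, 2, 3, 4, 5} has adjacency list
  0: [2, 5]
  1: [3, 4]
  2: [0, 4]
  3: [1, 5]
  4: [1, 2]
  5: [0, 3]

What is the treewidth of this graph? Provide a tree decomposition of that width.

Treewidth 2.
Bags: B1 = {0, 2, 4}  B2 = {0, 1, 4}  B3 = {0, 1, 3}  B4 = {0, 3, 5}
Tree: B1–B2, B2–B3, B3–B4

Each bag holds 3 vertices, so the decomposition has width 2, which upper-bounds the treewidth. The edges 0–2–4–1–3–5–0 form a cycle, so G is not a tree and its treewidth is at least 2. Therefore the treewidth is 2.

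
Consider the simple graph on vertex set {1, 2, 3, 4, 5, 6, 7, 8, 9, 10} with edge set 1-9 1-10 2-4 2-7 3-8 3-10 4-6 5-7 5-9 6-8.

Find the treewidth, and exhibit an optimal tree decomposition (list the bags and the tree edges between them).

Treewidth 2.
One such decomposition:
Bags: B1 = {4, 6, 8}  B2 = {2, 4, 8}  B3 = {2, 7, 8}  B4 = {5, 7, 8}  B5 = {5, 8, 9}  B6 = {1, 8, 9}  B7 = {1, 8, 10}  B8 = {3, 8, 10}
Tree: B1–B2, B2–B3, B3–B4, B4–B5, B5–B6, B6–B7, B7–B8

Each bag holds 3 vertices, so the decomposition has width 2, which upper-bounds the treewidth. Since 8–6–4–2–7–5–9–1–10–3–8 is a cycle in G, G is not acyclic. Forests are exactly the graphs of treewidth ≤ 1, so tw(G) ≥ 2. Therefore the treewidth is 2.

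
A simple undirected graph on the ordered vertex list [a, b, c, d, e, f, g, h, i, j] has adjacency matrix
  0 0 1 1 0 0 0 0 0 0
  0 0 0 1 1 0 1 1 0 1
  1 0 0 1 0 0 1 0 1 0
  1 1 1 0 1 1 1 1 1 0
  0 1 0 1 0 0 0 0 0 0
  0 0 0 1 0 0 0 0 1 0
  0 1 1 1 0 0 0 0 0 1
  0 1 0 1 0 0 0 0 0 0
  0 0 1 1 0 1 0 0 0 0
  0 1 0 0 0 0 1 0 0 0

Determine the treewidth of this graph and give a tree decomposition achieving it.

Treewidth 2.
One optimal decomposition is:
Bags: B1 = {c, d, g}  B2 = {c, d, i}  B3 = {b, d, g}  B4 = {a, c, d}  B5 = {b, g, j}  B6 = {b, d, h}  B7 = {b, d, e}  B8 = {d, f, i}
Tree: B1–B2, B1–B3, B1–B4, B3–B5, B3–B6, B3–B7, B2–B8

Every bag has size at most 3, so the width is 3 − 1 = 2 and tw(G) ≤ 2. Conversely, {d, f, i} is a clique of size 3, and the vertices of any clique must share a bag in every tree decomposition; so some bag has ≥ 3 vertices and tw(G) ≥ 2. Therefore the treewidth is 2.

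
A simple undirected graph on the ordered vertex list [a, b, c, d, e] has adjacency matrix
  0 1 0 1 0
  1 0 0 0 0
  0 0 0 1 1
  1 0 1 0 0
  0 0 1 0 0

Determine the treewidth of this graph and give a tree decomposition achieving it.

The largest bag has 2 vertices, giving width 1; this decomposition certifies tw(G) ≤ 1. Since G has at least one edge (e.g. b–a), it is not an edgeless graph, so tw(G) ≥ 1. Combining the bounds, tw(G) = 1.

Treewidth 1.
One optimal decomposition is:
Bags: B1 = {a, b}  B2 = {a, d}  B3 = {c, d}  B4 = {c, e}
Tree: B1–B2, B2–B3, B3–B4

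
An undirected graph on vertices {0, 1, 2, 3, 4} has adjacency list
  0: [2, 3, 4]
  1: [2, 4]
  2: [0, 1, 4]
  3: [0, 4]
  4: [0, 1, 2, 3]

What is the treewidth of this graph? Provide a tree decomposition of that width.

The largest bag has 3 vertices, giving width 2; this decomposition certifies tw(G) ≤ 2. For the lower bound, the 3 vertices {0, 2, 4} are pairwise adjacent, and any tree decomposition puts a clique entirely inside one bag — forcing width ≥ 2. Therefore the treewidth is 2.

Treewidth 2.
Bags: B1 = {0, 2, 4}  B2 = {1, 2, 4}  B3 = {0, 3, 4}
Tree: B1–B2, B1–B3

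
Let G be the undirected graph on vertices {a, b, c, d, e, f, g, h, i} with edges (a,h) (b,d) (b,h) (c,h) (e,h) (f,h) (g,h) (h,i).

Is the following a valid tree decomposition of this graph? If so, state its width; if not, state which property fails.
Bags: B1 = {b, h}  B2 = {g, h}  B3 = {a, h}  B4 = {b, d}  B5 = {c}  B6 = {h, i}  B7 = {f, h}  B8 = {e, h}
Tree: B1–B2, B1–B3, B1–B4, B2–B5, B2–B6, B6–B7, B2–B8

No — edge (h,c) lies in no bag.

A tree decomposition must satisfy three properties: every vertex lies in some bag; for every edge, both endpoints lie together in some bag; and for every vertex, the bags containing it form a connected subtree. Here edge (h,c) lies in no bag, so the decomposition is invalid.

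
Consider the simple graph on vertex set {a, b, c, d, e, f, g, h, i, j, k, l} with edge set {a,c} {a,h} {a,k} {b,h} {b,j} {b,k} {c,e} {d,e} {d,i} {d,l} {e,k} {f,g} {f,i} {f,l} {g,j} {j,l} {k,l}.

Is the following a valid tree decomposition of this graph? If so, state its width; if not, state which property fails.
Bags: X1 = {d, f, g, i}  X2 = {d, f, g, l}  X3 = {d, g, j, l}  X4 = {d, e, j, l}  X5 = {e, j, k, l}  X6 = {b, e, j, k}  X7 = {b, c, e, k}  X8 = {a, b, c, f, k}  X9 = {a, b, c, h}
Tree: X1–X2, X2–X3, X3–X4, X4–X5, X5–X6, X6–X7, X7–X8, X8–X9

A tree decomposition must satisfy three properties: every vertex lies in some bag; for every edge, both endpoints lie together in some bag; and for every vertex, the bags containing it form a connected subtree. Here bags containing vertex f are not connected in the tree, so the decomposition is invalid.

No — bags containing vertex f are not connected in the tree.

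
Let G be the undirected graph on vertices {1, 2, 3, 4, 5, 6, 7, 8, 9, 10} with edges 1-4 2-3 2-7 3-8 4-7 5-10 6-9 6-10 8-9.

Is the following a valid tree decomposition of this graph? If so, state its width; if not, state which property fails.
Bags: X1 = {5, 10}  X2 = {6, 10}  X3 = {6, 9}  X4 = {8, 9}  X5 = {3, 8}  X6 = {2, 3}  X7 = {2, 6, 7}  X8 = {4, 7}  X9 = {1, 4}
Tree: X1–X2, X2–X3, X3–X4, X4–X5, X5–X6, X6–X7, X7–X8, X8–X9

No — bags containing vertex 6 are not connected in the tree.

A tree decomposition must satisfy three properties: every vertex lies in some bag; for every edge, both endpoints lie together in some bag; and for every vertex, the bags containing it form a connected subtree. Here bags containing vertex 6 are not connected in the tree, so the decomposition is invalid.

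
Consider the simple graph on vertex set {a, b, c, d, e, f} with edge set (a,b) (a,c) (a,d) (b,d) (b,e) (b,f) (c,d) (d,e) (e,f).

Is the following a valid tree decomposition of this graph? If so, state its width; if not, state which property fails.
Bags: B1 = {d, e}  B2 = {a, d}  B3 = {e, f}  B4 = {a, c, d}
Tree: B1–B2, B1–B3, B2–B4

No — vertex b appears in no bag.

A tree decomposition must satisfy three properties: every vertex lies in some bag; for every edge, both endpoints lie together in some bag; and for every vertex, the bags containing it form a connected subtree. Here vertex b appears in no bag, so the decomposition is invalid.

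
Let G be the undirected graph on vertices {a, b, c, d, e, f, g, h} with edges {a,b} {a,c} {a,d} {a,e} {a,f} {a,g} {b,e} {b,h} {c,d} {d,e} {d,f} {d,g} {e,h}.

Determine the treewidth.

A width-2 tree decomposition is:
Bags: B1 = {a, d, e}  B2 = {a, d, g}  B3 = {a, b, e}  B4 = {b, e, h}  B5 = {a, d, f}  B6 = {a, c, d}
Tree: B1–B2, B1–B3, B3–B4, B1–B5, B5–B6
The largest bag has 3 vertices, giving width 2; this decomposition certifies tw(G) ≤ 2. On the other hand G contains the 3-clique {b, e, h}. A clique must lie in a single bag of any decomposition, so no decomposition can have width below 2. Combining the bounds, tw(G) = 2.

2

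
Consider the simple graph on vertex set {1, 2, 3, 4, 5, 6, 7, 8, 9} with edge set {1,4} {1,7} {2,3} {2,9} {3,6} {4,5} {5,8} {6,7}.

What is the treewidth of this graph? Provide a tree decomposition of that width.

Treewidth 1.
One such decomposition:
Bags: B1 = {2, 9}  B2 = {2, 3}  B3 = {3, 6}  B4 = {6, 7}  B5 = {1, 7}  B6 = {1, 4}  B7 = {4, 5}  B8 = {5, 8}
Tree: B1–B2, B2–B3, B3–B4, B4–B5, B5–B6, B6–B7, B7–B8

The largest bag has 2 vertices, giving width 1; this decomposition certifies tw(G) ≤ 1. G has an edge, so its treewidth is at least 1. Combining the bounds, tw(G) = 1.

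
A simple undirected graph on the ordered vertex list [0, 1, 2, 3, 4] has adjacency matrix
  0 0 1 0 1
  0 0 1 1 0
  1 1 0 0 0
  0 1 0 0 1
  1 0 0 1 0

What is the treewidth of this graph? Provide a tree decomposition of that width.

Treewidth 2.
One optimal decomposition is:
Bags: B1 = {0, 1, 2}  B2 = {0, 1, 3}  B3 = {0, 3, 4}
Tree: B1–B2, B2–B3

Each bag holds 3 vertices, so the decomposition has width 2, which upper-bounds the treewidth. The edges 0–2–1–3–4–0 form a cycle, so G is not a tree and its treewidth is at least 2. Combining the bounds, tw(G) = 2.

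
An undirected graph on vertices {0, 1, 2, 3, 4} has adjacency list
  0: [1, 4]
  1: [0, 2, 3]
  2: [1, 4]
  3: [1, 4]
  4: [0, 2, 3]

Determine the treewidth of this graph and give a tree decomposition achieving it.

Treewidth 2.
Bags: B1 = {1, 3, 4}  B2 = {0, 1, 4}  B3 = {1, 2, 4}
Tree: B1–B2, B2–B3

Each bag holds 3 vertices, so the decomposition has width 2, which upper-bounds the treewidth. For the lower bound, G contains the cycle 1–3–4–0–1, so G is not a forest; only forests have treewidth ≤ 1, hence tw(G) ≥ 2. Combining the bounds, tw(G) = 2.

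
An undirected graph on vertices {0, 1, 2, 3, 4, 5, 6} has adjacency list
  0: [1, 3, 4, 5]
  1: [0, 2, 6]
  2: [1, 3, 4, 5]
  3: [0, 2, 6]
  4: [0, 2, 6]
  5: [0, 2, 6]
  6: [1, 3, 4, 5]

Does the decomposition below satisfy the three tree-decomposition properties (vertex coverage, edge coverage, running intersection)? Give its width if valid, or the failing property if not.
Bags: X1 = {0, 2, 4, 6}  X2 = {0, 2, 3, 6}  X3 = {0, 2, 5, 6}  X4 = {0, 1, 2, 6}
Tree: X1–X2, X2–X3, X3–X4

Yes; width 3.

Every vertex of G appears in some bag (union = {0, 1, 2, 3, 4, 5, 6}); every edge is covered by a bag; and for each vertex v the set of bags containing v is connected in the bag tree. The decomposition is therefore valid. The largest bag has 4 vertices, so the width is 3.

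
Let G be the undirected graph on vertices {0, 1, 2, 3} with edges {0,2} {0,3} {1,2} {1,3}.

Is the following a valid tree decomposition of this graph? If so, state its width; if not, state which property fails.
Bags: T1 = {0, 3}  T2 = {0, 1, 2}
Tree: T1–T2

A tree decomposition must satisfy three properties: every vertex lies in some bag; for every edge, both endpoints lie together in some bag; and for every vertex, the bags containing it form a connected subtree. Here edge (1,3) lies in no bag, so the decomposition is invalid.

No — edge (1,3) lies in no bag.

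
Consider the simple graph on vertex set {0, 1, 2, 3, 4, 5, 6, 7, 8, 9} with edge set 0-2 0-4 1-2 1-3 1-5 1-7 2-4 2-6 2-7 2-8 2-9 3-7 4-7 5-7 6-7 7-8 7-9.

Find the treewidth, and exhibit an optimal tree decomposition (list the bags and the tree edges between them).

Every bag has size at most 3, so the width is 3 − 1 = 2 and tw(G) ≤ 2. On the other hand G contains the 3-clique {0, 2, 4}. A clique must lie in a single bag of any decomposition, so no decomposition can have width below 2. Combining the bounds, tw(G) = 2.

Treewidth 2.
Bags: B1 = {2, 6, 7}  B2 = {1, 2, 7}  B3 = {2, 4, 7}  B4 = {2, 7, 9}  B5 = {0, 2, 4}  B6 = {1, 5, 7}  B7 = {1, 3, 7}  B8 = {2, 7, 8}
Tree: B1–B2, B1–B3, B3–B4, B3–B5, B2–B6, B2–B7, B3–B8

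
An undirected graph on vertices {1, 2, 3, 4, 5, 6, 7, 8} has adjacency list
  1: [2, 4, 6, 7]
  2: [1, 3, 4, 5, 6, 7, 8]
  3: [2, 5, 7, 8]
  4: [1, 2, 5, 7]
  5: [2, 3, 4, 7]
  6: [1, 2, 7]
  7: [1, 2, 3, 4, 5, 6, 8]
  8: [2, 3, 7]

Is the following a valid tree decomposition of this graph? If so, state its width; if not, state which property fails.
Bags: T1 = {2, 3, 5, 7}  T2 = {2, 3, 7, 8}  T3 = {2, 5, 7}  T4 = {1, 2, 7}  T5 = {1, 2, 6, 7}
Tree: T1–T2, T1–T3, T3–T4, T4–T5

A tree decomposition must satisfy three properties: every vertex lies in some bag; for every edge, both endpoints lie together in some bag; and for every vertex, the bags containing it form a connected subtree. Here vertex 4 appears in no bag, so the decomposition is invalid.

No — vertex 4 appears in no bag.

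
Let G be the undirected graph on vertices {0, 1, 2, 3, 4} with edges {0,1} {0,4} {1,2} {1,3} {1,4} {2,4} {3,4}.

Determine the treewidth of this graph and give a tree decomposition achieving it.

Each bag holds 3 vertices, so the decomposition has width 2, which upper-bounds the treewidth. Conversely, {0, 1, 4} is a clique of size 3, and the vertices of any clique must share a bag in every tree decomposition; so some bag has ≥ 3 vertices and tw(G) ≥ 2. The upper and lower bounds meet at 2, so that is the treewidth.

Treewidth 2.
Bags: B1 = {1, 2, 4}  B2 = {1, 3, 4}  B3 = {0, 1, 4}
Tree: B1–B2, B2–B3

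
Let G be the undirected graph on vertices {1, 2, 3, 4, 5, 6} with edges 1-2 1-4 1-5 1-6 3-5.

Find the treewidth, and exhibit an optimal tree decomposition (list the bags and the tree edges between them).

Treewidth 1.
One such decomposition:
Bags: B1 = {1, 6}  B2 = {1, 5}  B3 = {1, 2}  B4 = {3, 5}  B5 = {1, 4}
Tree: B1–B2, B2–B3, B2–B4, B3–B5

Each bag holds 2 vertices, so the decomposition has width 1, which upper-bounds the treewidth. G has an edge, so its treewidth is at least 1. The upper and lower bounds meet at 1, so that is the treewidth.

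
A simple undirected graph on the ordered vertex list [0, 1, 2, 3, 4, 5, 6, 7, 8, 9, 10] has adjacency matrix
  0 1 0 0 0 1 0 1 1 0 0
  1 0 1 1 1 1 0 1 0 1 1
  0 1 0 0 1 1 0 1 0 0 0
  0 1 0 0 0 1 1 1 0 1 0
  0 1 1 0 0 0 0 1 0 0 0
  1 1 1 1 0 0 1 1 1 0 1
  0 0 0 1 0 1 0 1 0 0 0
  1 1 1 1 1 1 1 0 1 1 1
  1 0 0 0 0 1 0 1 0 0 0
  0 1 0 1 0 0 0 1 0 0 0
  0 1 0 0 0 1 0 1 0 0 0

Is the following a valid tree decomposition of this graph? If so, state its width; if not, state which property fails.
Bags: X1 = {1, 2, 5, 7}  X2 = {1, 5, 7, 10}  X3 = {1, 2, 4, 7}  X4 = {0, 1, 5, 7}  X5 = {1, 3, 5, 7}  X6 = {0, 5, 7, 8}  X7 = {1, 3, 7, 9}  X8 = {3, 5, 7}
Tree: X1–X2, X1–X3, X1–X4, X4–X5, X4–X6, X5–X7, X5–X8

No — vertex 6 appears in no bag.

A tree decomposition must satisfy three properties: every vertex lies in some bag; for every edge, both endpoints lie together in some bag; and for every vertex, the bags containing it form a connected subtree. Here vertex 6 appears in no bag, so the decomposition is invalid.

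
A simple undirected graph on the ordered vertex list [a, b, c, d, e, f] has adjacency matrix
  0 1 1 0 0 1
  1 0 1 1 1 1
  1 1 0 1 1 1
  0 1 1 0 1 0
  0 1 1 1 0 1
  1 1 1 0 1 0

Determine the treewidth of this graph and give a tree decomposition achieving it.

Treewidth 3.
One such decomposition:
Bags: B1 = {b, c, d, e}  B2 = {b, c, e, f}  B3 = {a, b, c, f}
Tree: B1–B2, B2–B3

Every bag has size at most 4, so the width is 4 − 1 = 3 and tw(G) ≤ 3. On the other hand G contains the 4-clique {b, c, d, e}. A clique must lie in a single bag of any decomposition, so no decomposition can have width below 3. Hence tw(G) = 3 exactly.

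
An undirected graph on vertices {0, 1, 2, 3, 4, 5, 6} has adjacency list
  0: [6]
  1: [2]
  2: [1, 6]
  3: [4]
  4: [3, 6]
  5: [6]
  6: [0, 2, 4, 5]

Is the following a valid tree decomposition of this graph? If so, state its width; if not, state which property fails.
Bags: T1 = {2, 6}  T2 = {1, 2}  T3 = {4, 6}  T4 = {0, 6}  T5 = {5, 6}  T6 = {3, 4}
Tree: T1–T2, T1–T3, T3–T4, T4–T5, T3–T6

Checking the three conditions: (i) the bags cover all of {0, 1, 2, 3, 4, 5, 6}; (ii) for each edge, some bag contains both endpoints; (iii) the bags containing any fixed vertex form a subtree. All hold, so the decomposition is valid with width 2 − 1 = 1.

Yes; width 1.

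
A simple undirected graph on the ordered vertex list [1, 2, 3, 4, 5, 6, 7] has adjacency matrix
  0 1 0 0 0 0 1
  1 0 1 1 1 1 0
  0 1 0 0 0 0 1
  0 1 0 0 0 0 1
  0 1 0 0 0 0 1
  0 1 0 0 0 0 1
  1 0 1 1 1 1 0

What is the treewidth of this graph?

2

A width-2 tree decomposition is:
Bags: B1 = {2, 3, 7}  B2 = {2, 4, 7}  B3 = {2, 6, 7}  B4 = {1, 2, 7}  B5 = {2, 5, 7}
Tree: B1–B2, B2–B3, B3–B4, B4–B5
The largest bag has 3 vertices, giving width 2; this decomposition certifies tw(G) ≤ 2. Since 2–3–7–4–2 is a cycle in G, G is not acyclic. Forests are exactly the graphs of treewidth ≤ 1, so tw(G) ≥ 2. Combining the bounds, tw(G) = 2.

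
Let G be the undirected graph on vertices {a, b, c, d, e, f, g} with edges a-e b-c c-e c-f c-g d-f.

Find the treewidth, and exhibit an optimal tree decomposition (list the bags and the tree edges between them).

Treewidth 1.
One such decomposition:
Bags: B1 = {c, g}  B2 = {c, e}  B3 = {c, f}  B4 = {b, c}  B5 = {d, f}  B6 = {a, e}
Tree: B1–B2, B1–B3, B1–B4, B3–B5, B2–B6

The largest bag has 2 vertices, giving width 1; this decomposition certifies tw(G) ≤ 1. G has an edge, so its treewidth is at least 1. Combining the bounds, tw(G) = 1.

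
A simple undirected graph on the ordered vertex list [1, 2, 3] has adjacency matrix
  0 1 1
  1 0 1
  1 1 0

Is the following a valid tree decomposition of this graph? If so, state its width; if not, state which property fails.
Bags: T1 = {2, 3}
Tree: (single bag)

No — vertex 1 appears in no bag.

A tree decomposition must satisfy three properties: every vertex lies in some bag; for every edge, both endpoints lie together in some bag; and for every vertex, the bags containing it form a connected subtree. Here vertex 1 appears in no bag, so the decomposition is invalid.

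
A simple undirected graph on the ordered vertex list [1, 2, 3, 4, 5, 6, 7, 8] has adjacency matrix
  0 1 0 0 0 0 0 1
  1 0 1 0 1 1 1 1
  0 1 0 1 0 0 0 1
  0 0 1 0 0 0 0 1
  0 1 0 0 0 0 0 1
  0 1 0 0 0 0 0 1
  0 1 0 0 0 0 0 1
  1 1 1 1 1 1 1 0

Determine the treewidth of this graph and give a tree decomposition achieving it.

Each bag holds 3 vertices, so the decomposition has width 2, which upper-bounds the treewidth. Conversely, {1, 2, 8} is a clique of size 3, and the vertices of any clique must share a bag in every tree decomposition; so some bag has ≥ 3 vertices and tw(G) ≥ 2. The upper and lower bounds meet at 2, so that is the treewidth.

Treewidth 2.
One such decomposition:
Bags: B1 = {2, 7, 8}  B2 = {1, 2, 8}  B3 = {2, 6, 8}  B4 = {2, 3, 8}  B5 = {2, 5, 8}  B6 = {3, 4, 8}
Tree: B1–B2, B1–B3, B1–B4, B2–B5, B4–B6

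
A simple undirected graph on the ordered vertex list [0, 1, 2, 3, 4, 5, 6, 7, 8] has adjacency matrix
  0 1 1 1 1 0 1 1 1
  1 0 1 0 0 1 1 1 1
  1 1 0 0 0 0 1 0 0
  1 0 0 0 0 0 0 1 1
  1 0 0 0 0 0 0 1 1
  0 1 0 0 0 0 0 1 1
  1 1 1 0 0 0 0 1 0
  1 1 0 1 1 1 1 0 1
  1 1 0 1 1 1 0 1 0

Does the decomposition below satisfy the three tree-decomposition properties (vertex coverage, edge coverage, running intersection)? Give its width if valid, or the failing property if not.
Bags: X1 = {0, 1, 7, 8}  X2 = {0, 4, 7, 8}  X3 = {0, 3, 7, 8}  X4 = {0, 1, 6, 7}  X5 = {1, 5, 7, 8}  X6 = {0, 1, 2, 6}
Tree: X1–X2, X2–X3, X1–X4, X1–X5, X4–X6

Yes; width 3.

Vertex coverage: the bags together contain {0, 1, 2, 3, 4, 5, 6, 7, 8}, the full vertex set. Edge coverage: each edge of G has both endpoints in at least one bag. Running intersection: for every vertex, the bags containing it form a connected subtree. All three properties hold, so this is a valid tree decomposition of width max|bag| − 1 = 3, and hence tw(G) ≤ 3.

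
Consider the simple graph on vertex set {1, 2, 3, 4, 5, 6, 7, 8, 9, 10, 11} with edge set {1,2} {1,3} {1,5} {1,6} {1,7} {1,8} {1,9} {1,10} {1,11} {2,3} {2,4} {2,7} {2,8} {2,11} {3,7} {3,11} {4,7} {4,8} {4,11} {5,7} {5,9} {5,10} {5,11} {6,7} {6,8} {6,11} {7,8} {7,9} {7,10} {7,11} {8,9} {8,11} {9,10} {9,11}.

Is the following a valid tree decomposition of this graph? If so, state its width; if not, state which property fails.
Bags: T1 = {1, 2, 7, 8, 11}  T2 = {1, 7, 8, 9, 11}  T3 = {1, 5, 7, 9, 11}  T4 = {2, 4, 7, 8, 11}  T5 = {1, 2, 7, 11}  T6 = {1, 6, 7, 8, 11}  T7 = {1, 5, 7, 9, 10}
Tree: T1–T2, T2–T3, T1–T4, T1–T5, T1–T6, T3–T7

A tree decomposition must satisfy three properties: every vertex lies in some bag; for every edge, both endpoints lie together in some bag; and for every vertex, the bags containing it form a connected subtree. Here vertex 3 appears in no bag, so the decomposition is invalid.

No — vertex 3 appears in no bag.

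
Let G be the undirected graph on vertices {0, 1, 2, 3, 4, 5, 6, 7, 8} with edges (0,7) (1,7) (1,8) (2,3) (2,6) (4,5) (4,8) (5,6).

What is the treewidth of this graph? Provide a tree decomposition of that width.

Treewidth 1.
Bags: B1 = {2, 3}  B2 = {2, 6}  B3 = {5, 6}  B4 = {4, 5}  B5 = {4, 8}  B6 = {1, 8}  B7 = {1, 7}  B8 = {0, 7}
Tree: B1–B2, B2–B3, B3–B4, B4–B5, B5–B6, B6–B7, B7–B8

Every bag has size at most 2, so the width is 2 − 1 = 1 and tw(G) ≤ 1. G has an edge, so its treewidth is at least 1. Combining the bounds, tw(G) = 1.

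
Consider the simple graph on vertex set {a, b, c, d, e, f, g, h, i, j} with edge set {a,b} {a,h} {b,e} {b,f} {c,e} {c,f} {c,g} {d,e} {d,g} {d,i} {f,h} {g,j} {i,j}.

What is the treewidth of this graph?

2

A width-2 tree decomposition is:
Bags: B1 = {a, f, h}  B2 = {a, b, f}  B3 = {b, c, f}  B4 = {b, c, e}  B5 = {c, e, g}  B6 = {d, e, g}  B7 = {d, g, j}  B8 = {d, i, j}
Tree: B1–B2, B2–B3, B3–B4, B4–B5, B5–B6, B6–B7, B7–B8
Each bag holds 3 vertices, so the decomposition has width 2, which upper-bounds the treewidth. Since h–a–b–f–h is a cycle in G, G is not acyclic. Forests are exactly the graphs of treewidth ≤ 1, so tw(G) ≥ 2. Hence tw(G) = 2 exactly.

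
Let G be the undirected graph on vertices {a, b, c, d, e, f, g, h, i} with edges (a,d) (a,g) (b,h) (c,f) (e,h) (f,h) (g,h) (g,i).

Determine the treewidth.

1

A width-1 tree decomposition is:
Bags: B1 = {g, h}  B2 = {g, i}  B3 = {f, h}  B4 = {c, f}  B5 = {b, h}  B6 = {a, g}  B7 = {e, h}  B8 = {a, d}
Tree: B1–B2, B1–B3, B3–B4, B1–B5, B2–B6, B1–B7, B6–B8
Each bag holds 2 vertices, so the decomposition has width 1, which upper-bounds the treewidth. G has an edge, so its treewidth is at least 1. Hence tw(G) = 1 exactly.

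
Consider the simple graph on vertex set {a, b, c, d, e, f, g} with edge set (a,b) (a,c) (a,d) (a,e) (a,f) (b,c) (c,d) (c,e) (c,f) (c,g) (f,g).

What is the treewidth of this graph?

2

A width-2 tree decomposition is:
Bags: B1 = {a, c, f}  B2 = {c, f, g}  B3 = {a, c, e}  B4 = {a, c, d}  B5 = {a, b, c}
Tree: B1–B2, B1–B3, B3–B4, B4–B5
Each bag holds 3 vertices, so the decomposition has width 2, which upper-bounds the treewidth. Conversely, {c, f, g} is a clique of size 3, and the vertices of any clique must share a bag in every tree decomposition; so some bag has ≥ 3 vertices and tw(G) ≥ 2. The upper and lower bounds meet at 2, so that is the treewidth.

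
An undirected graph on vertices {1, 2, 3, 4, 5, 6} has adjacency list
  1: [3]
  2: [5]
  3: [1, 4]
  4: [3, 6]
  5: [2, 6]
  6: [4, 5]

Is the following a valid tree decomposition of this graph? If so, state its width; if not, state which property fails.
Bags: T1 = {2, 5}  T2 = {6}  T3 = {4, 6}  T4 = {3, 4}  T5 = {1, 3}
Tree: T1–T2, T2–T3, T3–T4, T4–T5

No — edge (5,6) lies in no bag.

A tree decomposition must satisfy three properties: every vertex lies in some bag; for every edge, both endpoints lie together in some bag; and for every vertex, the bags containing it form a connected subtree. Here edge (5,6) lies in no bag, so the decomposition is invalid.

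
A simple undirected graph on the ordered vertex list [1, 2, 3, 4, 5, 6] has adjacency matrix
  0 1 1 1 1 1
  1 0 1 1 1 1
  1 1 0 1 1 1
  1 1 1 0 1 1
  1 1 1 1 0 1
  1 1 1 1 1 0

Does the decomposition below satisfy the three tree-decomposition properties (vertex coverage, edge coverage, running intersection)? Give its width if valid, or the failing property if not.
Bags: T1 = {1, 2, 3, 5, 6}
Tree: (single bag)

No — vertex 4 appears in no bag.

A tree decomposition must satisfy three properties: every vertex lies in some bag; for every edge, both endpoints lie together in some bag; and for every vertex, the bags containing it form a connected subtree. Here vertex 4 appears in no bag, so the decomposition is invalid.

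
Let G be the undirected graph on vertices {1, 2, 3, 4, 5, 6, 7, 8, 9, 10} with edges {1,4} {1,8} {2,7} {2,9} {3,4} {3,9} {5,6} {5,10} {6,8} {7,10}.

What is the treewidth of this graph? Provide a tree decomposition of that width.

Each bag holds 3 vertices, so the decomposition has width 2, which upper-bounds the treewidth. Since 2–7–10–5–6–8–1–4–3–9–2 is a cycle in G, G is not acyclic. Forests are exactly the graphs of treewidth ≤ 1, so tw(G) ≥ 2. Hence tw(G) = 2 exactly.

Treewidth 2.
One such decomposition:
Bags: B1 = {2, 7, 10}  B2 = {2, 5, 10}  B3 = {2, 5, 6}  B4 = {2, 6, 8}  B5 = {1, 2, 8}  B6 = {1, 2, 4}  B7 = {2, 3, 4}  B8 = {2, 3, 9}
Tree: B1–B2, B2–B3, B3–B4, B4–B5, B5–B6, B6–B7, B7–B8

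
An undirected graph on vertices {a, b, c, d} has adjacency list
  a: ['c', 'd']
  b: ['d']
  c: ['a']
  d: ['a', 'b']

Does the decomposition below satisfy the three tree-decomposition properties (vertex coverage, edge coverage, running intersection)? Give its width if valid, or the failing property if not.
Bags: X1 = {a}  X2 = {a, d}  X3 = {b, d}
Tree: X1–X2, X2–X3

No — vertex c appears in no bag.

A tree decomposition must satisfy three properties: every vertex lies in some bag; for every edge, both endpoints lie together in some bag; and for every vertex, the bags containing it form a connected subtree. Here vertex c appears in no bag, so the decomposition is invalid.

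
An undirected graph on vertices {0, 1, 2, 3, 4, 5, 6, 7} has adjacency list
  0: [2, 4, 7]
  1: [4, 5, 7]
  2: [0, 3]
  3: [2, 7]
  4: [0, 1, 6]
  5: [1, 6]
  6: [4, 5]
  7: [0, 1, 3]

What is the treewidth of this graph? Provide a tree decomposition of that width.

The largest bag has 3 vertices, giving width 2; this decomposition certifies tw(G) ≤ 2. Since 3–2–0–7–3 is a cycle in G, G is not acyclic. Forests are exactly the graphs of treewidth ≤ 1, so tw(G) ≥ 2. The upper and lower bounds meet at 2, so that is the treewidth.

Treewidth 2.
Bags: B1 = {2, 3, 7}  B2 = {0, 2, 7}  B3 = {0, 1, 7}  B4 = {0, 1, 4}  B5 = {1, 4, 5}  B6 = {4, 5, 6}
Tree: B1–B2, B2–B3, B3–B4, B4–B5, B5–B6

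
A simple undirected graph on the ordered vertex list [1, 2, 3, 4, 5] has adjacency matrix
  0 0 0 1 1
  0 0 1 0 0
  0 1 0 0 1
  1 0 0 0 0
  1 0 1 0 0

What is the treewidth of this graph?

1

A width-1 tree decomposition is:
Bags: B1 = {3, 5}  B2 = {1, 5}  B3 = {2, 3}  B4 = {1, 4}
Tree: B1–B2, B1–B3, B2–B4
Every bag has size at most 2, so the width is 2 − 1 = 1 and tw(G) ≤ 1. Any graph with an edge has treewidth ≥ 1, and G has the edge 5–3. The upper and lower bounds meet at 1, so that is the treewidth.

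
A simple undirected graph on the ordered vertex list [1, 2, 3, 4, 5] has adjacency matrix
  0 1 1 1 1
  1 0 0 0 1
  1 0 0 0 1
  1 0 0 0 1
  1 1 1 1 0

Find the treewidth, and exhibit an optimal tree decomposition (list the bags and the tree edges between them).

Treewidth 2.
One such decomposition:
Bags: B1 = {1, 2, 5}  B2 = {1, 4, 5}  B3 = {1, 3, 5}
Tree: B1–B2, B1–B3

Every bag has size at most 3, so the width is 3 − 1 = 2 and tw(G) ≤ 2. Conversely, {1, 2, 5} is a clique of size 3, and the vertices of any clique must share a bag in every tree decomposition; so some bag has ≥ 3 vertices and tw(G) ≥ 2. The upper and lower bounds meet at 2, so that is the treewidth.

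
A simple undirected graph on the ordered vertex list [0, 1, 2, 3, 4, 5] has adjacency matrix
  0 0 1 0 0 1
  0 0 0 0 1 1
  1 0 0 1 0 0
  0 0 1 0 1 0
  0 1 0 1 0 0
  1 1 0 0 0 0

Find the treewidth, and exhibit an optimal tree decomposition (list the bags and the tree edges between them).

The largest bag has 3 vertices, giving width 2; this decomposition certifies tw(G) ≤ 2. Since 4–1–5–0–2–3–4 is a cycle in G, G is not acyclic. Forests are exactly the graphs of treewidth ≤ 1, so tw(G) ≥ 2. Combining the bounds, tw(G) = 2.

Treewidth 2.
One such decomposition:
Bags: B1 = {1, 4, 5}  B2 = {0, 4, 5}  B3 = {0, 2, 4}  B4 = {2, 3, 4}
Tree: B1–B2, B2–B3, B3–B4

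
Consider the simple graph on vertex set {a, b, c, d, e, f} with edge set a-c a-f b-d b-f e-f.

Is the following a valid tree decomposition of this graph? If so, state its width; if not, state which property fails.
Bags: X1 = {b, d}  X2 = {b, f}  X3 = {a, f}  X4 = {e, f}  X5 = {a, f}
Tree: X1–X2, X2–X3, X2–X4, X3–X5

No — vertex c appears in no bag.

A tree decomposition must satisfy three properties: every vertex lies in some bag; for every edge, both endpoints lie together in some bag; and for every vertex, the bags containing it form a connected subtree. Here vertex c appears in no bag, so the decomposition is invalid.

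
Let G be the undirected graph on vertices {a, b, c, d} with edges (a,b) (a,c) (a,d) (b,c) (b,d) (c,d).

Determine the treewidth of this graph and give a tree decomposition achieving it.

A single bag containing all 4 vertices is trivially a valid decomposition of width 3. For the lower bound, the 4 vertices {a, b, c, d} are pairwise adjacent, and any tree decomposition puts a clique entirely inside one bag — forcing width ≥ 3. Therefore the treewidth is 3.

Treewidth 3.
One such decomposition:
Bags: B1 = {a, b, c, d}
Tree: (single bag)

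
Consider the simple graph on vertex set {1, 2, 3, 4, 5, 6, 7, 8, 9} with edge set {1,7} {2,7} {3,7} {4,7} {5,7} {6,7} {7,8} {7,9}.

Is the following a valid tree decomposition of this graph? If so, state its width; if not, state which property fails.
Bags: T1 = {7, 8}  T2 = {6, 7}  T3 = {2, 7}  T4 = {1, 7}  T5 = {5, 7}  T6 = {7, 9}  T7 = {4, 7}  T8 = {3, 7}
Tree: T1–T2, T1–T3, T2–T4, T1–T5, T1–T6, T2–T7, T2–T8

Yes; width 1.

Checking the three conditions: (i) the bags cover all of {1, 2, 3, 4, 5, 6, 7, 8, 9}; (ii) for each edge, some bag contains both endpoints; (iii) the bags containing any fixed vertex form a subtree. All hold, so the decomposition is valid with width 2 − 1 = 1.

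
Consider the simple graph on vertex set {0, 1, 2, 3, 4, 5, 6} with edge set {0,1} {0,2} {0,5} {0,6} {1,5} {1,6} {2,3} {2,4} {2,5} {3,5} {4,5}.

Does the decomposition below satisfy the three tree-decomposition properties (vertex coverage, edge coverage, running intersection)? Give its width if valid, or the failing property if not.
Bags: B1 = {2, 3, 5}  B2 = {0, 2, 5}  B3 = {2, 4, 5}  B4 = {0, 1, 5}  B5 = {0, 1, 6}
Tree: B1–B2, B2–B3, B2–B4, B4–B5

Vertex coverage: the bags together contain {0, 1, 2, 3, 4, 5, 6}, the full vertex set. Edge coverage: each edge of G has both endpoints in at least one bag. Running intersection: for every vertex, the bags containing it form a connected subtree. All three properties hold, so this is a valid tree decomposition of width max|bag| − 1 = 2, and hence tw(G) ≤ 2.

Yes; width 2.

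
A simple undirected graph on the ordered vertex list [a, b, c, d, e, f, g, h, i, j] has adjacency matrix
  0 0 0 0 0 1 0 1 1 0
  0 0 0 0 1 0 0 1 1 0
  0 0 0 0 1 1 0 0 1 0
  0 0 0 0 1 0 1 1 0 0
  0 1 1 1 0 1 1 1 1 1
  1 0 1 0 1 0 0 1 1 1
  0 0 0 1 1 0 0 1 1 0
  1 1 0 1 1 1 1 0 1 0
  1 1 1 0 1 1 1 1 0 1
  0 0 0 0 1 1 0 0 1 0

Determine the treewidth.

3

A width-3 tree decomposition is:
Bags: B1 = {c, e, f, i}  B2 = {e, f, h, i}  B3 = {e, g, h, i}  B4 = {e, f, i, j}  B5 = {d, e, g, h}  B6 = {b, e, h, i}  B7 = {a, f, h, i}
Tree: B1–B2, B2–B3, B1–B4, B3–B5, B2–B6, B2–B7
Every bag has size at most 4, so the width is 4 − 1 = 3 and tw(G) ≤ 3. On the other hand G contains the 4-clique {d, e, g, h}. A clique must lie in a single bag of any decomposition, so no decomposition can have width below 3. Therefore the treewidth is 3.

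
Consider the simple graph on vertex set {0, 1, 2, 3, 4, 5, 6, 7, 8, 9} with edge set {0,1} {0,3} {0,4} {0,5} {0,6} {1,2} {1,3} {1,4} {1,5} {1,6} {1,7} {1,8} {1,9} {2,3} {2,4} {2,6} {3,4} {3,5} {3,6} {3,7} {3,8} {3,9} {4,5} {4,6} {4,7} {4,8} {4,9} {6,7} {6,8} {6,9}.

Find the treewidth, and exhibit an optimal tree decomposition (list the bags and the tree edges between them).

Each bag holds 5 vertices, so the decomposition has width 4, which upper-bounds the treewidth. Conversely, {0, 1, 3, 4, 5} is a clique of size 5, and the vertices of any clique must share a bag in every tree decomposition; so some bag has ≥ 5 vertices and tw(G) ≥ 4. Therefore the treewidth is 4.

Treewidth 4.
Bags: B1 = {0, 1, 3, 4, 6}  B2 = {0, 1, 3, 4, 5}  B3 = {1, 3, 4, 6, 8}  B4 = {1, 3, 4, 6, 7}  B5 = {1, 3, 4, 6, 9}  B6 = {1, 2, 3, 4, 6}
Tree: B1–B2, B1–B3, B1–B4, B1–B5, B1–B6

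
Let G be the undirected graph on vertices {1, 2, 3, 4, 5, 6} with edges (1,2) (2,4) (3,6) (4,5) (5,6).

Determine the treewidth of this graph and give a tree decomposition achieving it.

Treewidth 1.
One such decomposition:
Bags: B1 = {1, 2}  B2 = {2, 4}  B3 = {4, 5}  B4 = {5, 6}  B5 = {3, 6}
Tree: B1–B2, B2–B3, B3–B4, B4–B5

The largest bag has 2 vertices, giving width 1; this decomposition certifies tw(G) ≤ 1. Since G has at least one edge (e.g. 1–2), it is not an edgeless graph, so tw(G) ≥ 1. Hence tw(G) = 1 exactly.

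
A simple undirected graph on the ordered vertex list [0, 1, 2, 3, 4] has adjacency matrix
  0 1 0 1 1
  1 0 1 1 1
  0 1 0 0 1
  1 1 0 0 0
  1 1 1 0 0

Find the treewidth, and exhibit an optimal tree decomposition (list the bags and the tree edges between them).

Treewidth 2.
Bags: B1 = {0, 1, 4}  B2 = {1, 2, 4}  B3 = {0, 1, 3}
Tree: B1–B2, B1–B3

The largest bag has 3 vertices, giving width 2; this decomposition certifies tw(G) ≤ 2. For the lower bound, the 3 vertices {0, 1, 3} are pairwise adjacent, and any tree decomposition puts a clique entirely inside one bag — forcing width ≥ 2. Therefore the treewidth is 2.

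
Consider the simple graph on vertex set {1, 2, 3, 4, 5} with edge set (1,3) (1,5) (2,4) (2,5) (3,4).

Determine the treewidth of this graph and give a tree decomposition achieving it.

Each bag holds 3 vertices, so the decomposition has width 2, which upper-bounds the treewidth. For the lower bound, G contains the cycle 5–2–4–3–1–5, so G is not a forest; only forests have treewidth ≤ 1, hence tw(G) ≥ 2. Hence tw(G) = 2 exactly.

Treewidth 2.
One optimal decomposition is:
Bags: B1 = {2, 4, 5}  B2 = {3, 4, 5}  B3 = {1, 3, 5}
Tree: B1–B2, B2–B3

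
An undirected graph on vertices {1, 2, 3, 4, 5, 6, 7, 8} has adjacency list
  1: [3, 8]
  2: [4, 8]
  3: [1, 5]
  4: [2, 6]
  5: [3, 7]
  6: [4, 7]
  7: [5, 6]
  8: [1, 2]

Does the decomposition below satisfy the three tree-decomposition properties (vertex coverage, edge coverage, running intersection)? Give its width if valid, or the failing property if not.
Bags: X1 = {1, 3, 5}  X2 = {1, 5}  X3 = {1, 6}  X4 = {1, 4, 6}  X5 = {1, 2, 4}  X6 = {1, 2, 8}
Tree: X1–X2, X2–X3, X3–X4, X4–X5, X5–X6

A tree decomposition must satisfy three properties: every vertex lies in some bag; for every edge, both endpoints lie together in some bag; and for every vertex, the bags containing it form a connected subtree. Here vertex 7 appears in no bag, so the decomposition is invalid.

No — vertex 7 appears in no bag.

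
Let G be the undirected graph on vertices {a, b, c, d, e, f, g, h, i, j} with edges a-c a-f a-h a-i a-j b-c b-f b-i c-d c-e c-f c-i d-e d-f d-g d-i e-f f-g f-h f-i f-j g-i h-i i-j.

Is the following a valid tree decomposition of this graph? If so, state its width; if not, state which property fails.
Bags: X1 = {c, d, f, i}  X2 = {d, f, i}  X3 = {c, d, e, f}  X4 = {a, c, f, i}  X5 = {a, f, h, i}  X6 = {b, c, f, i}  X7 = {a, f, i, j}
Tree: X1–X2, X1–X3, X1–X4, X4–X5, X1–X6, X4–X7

No — vertex g appears in no bag.

A tree decomposition must satisfy three properties: every vertex lies in some bag; for every edge, both endpoints lie together in some bag; and for every vertex, the bags containing it form a connected subtree. Here vertex g appears in no bag, so the decomposition is invalid.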